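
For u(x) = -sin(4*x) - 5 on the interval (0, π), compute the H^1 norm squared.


||u||_{H^1(0,π)}^2 = 67*π/2

u'(x) = -4*cos(4*x).
Expand u² and (u')² and integrate term by term on (0, π), using: for integers n ≥ 1, ∫_0^π sin²(nx) dx = ∫_0^π cos²(nx) dx = π/2; for n ≠ n', ∫_0^π sin(nx)sin(n'x) dx = ∫_0^π cos(nx)cos(n'x) dx = 0; and by product-to-sum, ∫_0^π sin(nx)cos(n'x) dx = ½∫_0^π [sin((n+n')x) + sin((n−n')x)] dx, which is 0 when n+n' is even and 2n/(n²−n'²) when n+n' is odd (it need not vanish on (0, π)). For the constant mode: ∫_0^π 1 dx = π, ∫_0^π cos(nx) dx = 0, ∫_0^π sin(nx) dx = (1−(−1)^n)/n.
  u² squared terms: (-5)²·∫1 dx = 25·π = 25*π;  (-1)²·∫sin(4x)² dx = 1·π/2 = π/2.
  u² cross terms: 2·(-5)·(-1)·∫1·sin(4x) dx = 10·(0) = 0.
  So ∫_0^π u² dx = 25*π + π/2 + 0 = 51*π/2.
  (u')² squared terms: (-4)²·∫cos(4x)² dx = 16·π/2 = 8*π.
  So ∫_0^π (u')² dx = 8*π.
||u||_{H^1}^2 = (51*π/2) + (8*π) = 67*π/2.


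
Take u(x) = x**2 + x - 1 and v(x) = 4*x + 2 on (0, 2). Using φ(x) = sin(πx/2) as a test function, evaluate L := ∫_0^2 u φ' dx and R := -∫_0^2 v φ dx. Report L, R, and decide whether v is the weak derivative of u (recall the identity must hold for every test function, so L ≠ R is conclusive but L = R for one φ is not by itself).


LHS = -12/π, RHS = -24/π. No, v is not the weak derivative of u.

u(x) = x**2 + x - 1, classical derivative u'(x) = 2*x + 1.
φ(x) = sin(πx/2), so φ'(x) = π*cos(π*x/2)/2.
Note φ(0) = φ(2) = 0, so the boundary term u·φ vanishes.
LHS = ∫_0^2 u(x) φ'(x) dx = ∫_0^2 (π*x^2*cos(π*x/2)/2 + π*x*cos(π*x/2)/2 - π*cos(π*x/2)/2) dx. Term by term:
  ∫_0^2 -π*cos(π*x/2)/2 dx = 0;  ∫_0^2 π*x*cos(π*x/2)/2 dx = -4/π;  ∫_0^2 π*x^2*cos(π*x/2)/2 dx = -8/π.
Sum: 0 − 4/π − 8/π = -12/π.
So LHS = -12/π.
∫_0^2 v(x) φ(x) dx = ∫_0^2 (4*x*sin(π*x/2) + 2*sin(π*x/2)) dx. Term by term:
  ∫_0^2 2*sin(π*x/2) dx = 8/π;  ∫_0^2 4*x*sin(π*x/2) dx = 16/π.
Sum: 8/π + 16/π = 24/π.
So RHS = -∫_0^2 v(x) φ(x) dx = -24/π.
LHS − RHS = 12/π ≠ 0, so the identity fails.
(For a valid weak derivative the identity must hold for EVERY test function, in particular this one. The failure shows v is NOT the weak derivative of u.)
Correct weak derivative would be u'(x) = 2*x + 1.


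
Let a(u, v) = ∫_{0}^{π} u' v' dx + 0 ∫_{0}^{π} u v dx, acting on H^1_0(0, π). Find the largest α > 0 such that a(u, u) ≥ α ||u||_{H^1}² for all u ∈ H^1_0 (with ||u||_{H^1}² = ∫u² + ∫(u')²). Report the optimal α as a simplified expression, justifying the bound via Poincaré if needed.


α = 1/2

Coercivity of a(·,·) on H^1_0(0, π) means a(u, u) ≥ α ||u||_{H^1}² for every u ∈ H^1_0.
The interval has length L = π, and Poincaré/coercivity depend only on L. Here a(u, u) = ∫(u')² + (0)·∫u².
Here c = 0, so a(u,u) = ∫(u')² alone. The condition a(u,u) ≥ α||u||_{H^1}² reads (1−α)∫(u')² ≥ (α−c)∫u². Any admissible α is ≤ 1 (rapidly oscillating u have ∫u²/∫(u')² → 0), and α = 1 would force 0 ≥ (1−c)∫u², impossible since c < 1; so 1−α > 0. By the sharp Poincaré inequality on H^1_0 of an interval of length L, ∫(u')² ≥ (π/L)²∫u² with equality for the first sine mode sin(π(x−x₀)/L) (x₀ the left endpoint), so the inequality holds for all u iff (1−α)(π/L)² ≥ α − c, i.e. α ≤ ((π/L)² + c)/((π/L)² + 1) = (1 + c(L/π)²)/(1 + (L/π)²). (Direct route, valid since c ≤ 0: Poincaré gives c∫u² ≥ c(L/π)²∫(u')², so a(u,u) ≥ (1 + c(L/π)²)∫(u')², while ||u||_{H^1}² ≤ (1 + (L/π)²)∫(u')²; dividing yields the same α.) With (π/L)² = 1 and c = 0, the largest admissible constant is α = ((π/L)² + c)/((π/L)² + 1).
Simplifying, α = 1/2.


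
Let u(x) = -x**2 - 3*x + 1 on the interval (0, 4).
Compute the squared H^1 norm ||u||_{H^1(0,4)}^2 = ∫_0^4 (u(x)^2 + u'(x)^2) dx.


||u||_{H^1}^2 = 13672/15

The H^1 norm (squared) on an interval (0, L) is
  ||u||_{H^1}^2 = ∫_0^L u(x)^2 dx + ∫_0^L u'(x)^2 dx.
Compute u'(x) = -2*x - 3.
Then u(x)^2 = x**4 + 6*x**3 + 7*x**2 - 6*x + 1 and u'(x)^2 = 4*x**2 + 12*x + 9.
Integrate each monomial from 0 to 4 using ∫_0^4 c·x^n dx = c·4^(n+1)/(n+1):
  ∫_0^4 u(x)^2 dx = ∫_0^4 (x^4 + 6*x^3 + 7*x^2 - 6*x + 1) dx. Term by term:
    ∫_0^4 x^4 dx = 1024/5;  ∫_0^4 6*x^3 dx = 384;  ∫_0^4 7*x^2 dx = 448/3;
    ∫_0^4 -6*x dx = -48;  ∫_0^4 1 dx = 4.
  Sum: 1024/5 + 384 + 448/3 − 48 + 4 = 10412/15.
  ∫_0^4 u'(x)^2 dx = ∫_0^4 (4*x^2 + 12*x + 9) dx. Term by term:
    ∫_0^4 4*x^2 dx = 256/3;  ∫_0^4 12*x dx = 96;  ∫_0^4 9 dx = 36.
  Sum: 256/3 + 96 + 36 = 652/3.
Adding: ||u||_{H^1}^2 = 10412/15 + 652/3 = 13672/15.


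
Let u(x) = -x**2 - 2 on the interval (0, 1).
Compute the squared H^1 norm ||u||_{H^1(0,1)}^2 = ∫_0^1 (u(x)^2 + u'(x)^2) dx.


||u||_{H^1}^2 = 103/15

The H^1 norm (squared) on an interval (0, L) is
  ||u||_{H^1}^2 = ∫_0^L u(x)^2 dx + ∫_0^L u'(x)^2 dx.
Compute u'(x) = -2*x.
Then u(x)^2 = x**4 + 4*x**2 + 4 and u'(x)^2 = 4*x**2.
Integrate each monomial from 0 to 1 using ∫_0^1 c·x^n dx = c·1^(n+1)/(n+1):
  ∫_0^1 u(x)^2 dx = ∫_0^1 (x^4 + 4*x^2 + 4) dx. Term by term:
    ∫_0^1 x^4 dx = 1/5;  ∫_0^1 4*x^2 dx = 4/3;  ∫_0^1 4 dx = 4.
  Sum: 1/5 + 4/3 + 4 = 83/15.
  ∫_0^1 u'(x)^2 dx = ∫_0^1 (4*x^2) dx. Term by term:
    ∫_0^1 4*x^2 dx = 4/3.
Adding: ||u||_{H^1}^2 = 83/15 + 4/3 = 103/15.


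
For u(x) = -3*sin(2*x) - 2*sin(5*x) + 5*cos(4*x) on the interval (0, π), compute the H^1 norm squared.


||u||_{H^1(0,π)}^2 = -3400/9 + 287*π

u'(x) = -20*sin(4*x) - 6*cos(2*x) - 10*cos(5*x).
Expand u² and (u')² and integrate term by term on (0, π), using: for integers n ≥ 1, ∫_0^π sin²(nx) dx = ∫_0^π cos²(nx) dx = π/2; for n ≠ n', ∫_0^π sin(nx)sin(n'x) dx = ∫_0^π cos(nx)cos(n'x) dx = 0; and by product-to-sum, ∫_0^π sin(nx)cos(n'x) dx = ½∫_0^π [sin((n+n')x) + sin((n−n')x)] dx, which is 0 when n+n' is even and 2n/(n²−n'²) when n+n' is odd (it need not vanish on (0, π)).
  u² squared terms: (-3)²·∫sin(2x)² dx = 9·π/2 = 9*π/2;  (-2)²·∫sin(5x)² dx = 4·π/2 = 2*π;  (5)²·∫cos(4x)² dx = 25·π/2 = 25*π/2.
  u² cross terms: 2·(-3)·(-2)·∫sin(2x)·sin(5x) dx = 12·(0) = 0;  2·(-3)·(5)·∫sin(2x)·cos(4x) dx = -30·(0) = 0;  2·(-2)·(5)·∫sin(5x)·cos(4x) dx = -20·(10/9) = -200/9.
  So ∫_0^π u² dx = 9*π/2 + 2*π + 25*π/2 + 0 + 0 − 200/9 = -200/9 + 19*π.
  (u')² squared terms: (-20)²·∫sin(4x)² dx = 400·π/2 = 200*π;  (-10)²·∫cos(5x)² dx = 100·π/2 = 50*π;  (-6)²·∫cos(2x)² dx = 36·π/2 = 18*π.
  (u')² cross terms: 2·(-20)·(-10)·∫sin(4x)·cos(5x) dx = 400·(-8/9) = -3200/9;  2·(-20)·(-6)·∫sin(4x)·cos(2x) dx = 240·(0) = 0;  2·(-10)·(-6)·∫cos(5x)·cos(2x) dx = 120·(0) = 0.
  So ∫_0^π (u')² dx = 200*π + 50*π + 18*π − 3200/9 + 0 + 0 = -3200/9 + 268*π.
||u||_{H^1}^2 = (-200/9 + 19*π) + (-3200/9 + 268*π) = -3400/9 + 287*π.


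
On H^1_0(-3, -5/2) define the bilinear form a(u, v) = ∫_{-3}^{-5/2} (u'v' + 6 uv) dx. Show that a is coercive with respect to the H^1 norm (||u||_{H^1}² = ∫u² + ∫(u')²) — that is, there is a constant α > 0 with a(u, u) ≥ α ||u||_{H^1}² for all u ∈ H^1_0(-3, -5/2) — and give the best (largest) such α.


α = 1

Coercivity of a(·,·) on H^1_0(-3, -5/2) means a(u, u) ≥ α ||u||_{H^1}² for every u ∈ H^1_0.
The interval has length L = 1/2, and Poincaré/coercivity depend only on L. Here a(u, u) = ∫(u')² + (6)·∫u².
Here c = 6 ≥ 1, so a(u,u) = ∫(u')² + c∫u² ≥ ∫(u')² + ∫u² = ||u||_{H^1}², i.e. α = 1 works. No larger α is possible: a(u,u) ≥ α||u||_{H^1}² means (1−α)∫(u')² ≥ (α−c)∫u², and for the modes u_n = sin(nπ(x−x₀)/L) (x₀ the left endpoint) one has ∫u_n²/∫(u_n')² = (L/(nπ))² → 0, so a(u_n,u_n)/||u_n||_{H^1}² → 1. Hence the optimal constant is α = 1.
Therefore α = 1.


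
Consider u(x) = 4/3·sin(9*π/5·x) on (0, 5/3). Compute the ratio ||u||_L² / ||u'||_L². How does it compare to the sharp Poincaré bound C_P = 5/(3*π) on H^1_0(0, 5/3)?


||u||_L² / ||u'||_L² = 5/(9*π) < C_P = 5/(3*π).

u(x) = 4/3·sin(9*π/5·x), so u'(x) = 12*π*cos(9*π*x/5)/5.
Writing u(x) = A·sin(kπx/L) with A = 4/3 and k = 3, use ∫_0^L sin²(kπx/L) dx = L/2 and ∫_0^L cos²(kπx/L) dx = L/2.
u² = 16/9·sin²(9*π/5·x) and (u')² = 144*π^2/25·cos²(9*π/5·x), and each of sin², cos² integrates to L/2 = 5/6 over (0, 5/3).
∫_0^5/3 u² dx = 40/27, so ||u||_L² = 2*sqrt(30)/9.
∫_0^5/3 (u')² dx = 24*π^2/5, so ||u'||_L² = 2*sqrt(30)*π/5.
Ratio ||u||_L² / ||u'||_L² = 5/(9*π).
Sharp Poincaré constant on H^1_0(0, 5/3) is C_P = L/π = 5/(3*π), achieved by sin(3*π/5·x).
This is the k = 3 harmonic; the ratio L/(kπ) is strictly less than C_P = L/π, consistent with the sharp inequality ||u||_L² ≤ C_P ||u'||_L².


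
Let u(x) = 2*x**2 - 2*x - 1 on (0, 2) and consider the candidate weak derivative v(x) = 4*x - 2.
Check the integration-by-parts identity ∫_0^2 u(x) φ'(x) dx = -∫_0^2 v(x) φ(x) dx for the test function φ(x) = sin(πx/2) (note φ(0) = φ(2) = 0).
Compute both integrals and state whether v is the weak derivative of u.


LHS = -8/π, RHS = -8/π. Yes, v = u' weakly.

u(x) = 2*x**2 - 2*x - 1, classical derivative u'(x) = 4*x - 2.
φ(x) = sin(πx/2), so φ'(x) = π*cos(π*x/2)/2.
Note φ(0) = φ(2) = 0, so the boundary term u·φ vanishes.
LHS = ∫_0^2 u(x) φ'(x) dx = ∫_0^2 (π*x^2*cos(π*x/2) - π*x*cos(π*x/2) - π*cos(π*x/2)/2) dx. Term by term:
  ∫_0^2 -π*cos(π*x/2)/2 dx = 0;  ∫_0^2 π*x^2*cos(π*x/2) dx = -16/π;  ∫_0^2 -π*x*cos(π*x/2) dx = 8/π.
Sum: 0 − 16/π + 8/π = -8/π.
So LHS = -8/π.
∫_0^2 v(x) φ(x) dx = ∫_0^2 (4*x*sin(π*x/2) - 2*sin(π*x/2)) dx. Term by term:
  ∫_0^2 -2*sin(π*x/2) dx = -8/π;  ∫_0^2 4*x*sin(π*x/2) dx = 16/π.
Sum: -8/π + 16/π = 8/π.
So RHS = -∫_0^2 v(x) φ(x) dx = -8/π.
LHS = RHS, so the identity holds for this test φ.
Moreover u is smooth here and v(x) = u'(x) = 4*x - 2 pointwise, so the identity holds for every test function. Hence v is the weak derivative of u.


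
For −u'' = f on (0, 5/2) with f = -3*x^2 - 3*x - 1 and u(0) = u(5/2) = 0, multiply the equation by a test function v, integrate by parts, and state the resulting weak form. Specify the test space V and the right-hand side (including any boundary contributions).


V = H^1_0(0, 5/2) (so v(0) = v(5/2) = 0); weak form: ∫_0^5/2 u'v' dx = ∫_0^5/2 (-3*x^2 - 3*x - 1) v dx for all v ∈ V.

Multiply both sides by a test function v and integrate from 0 to 5/2:
  ∫_0^5/2 −u''(x) v(x) dx = ∫_0^5/2 f(x) v(x) dx.
Integrate the LHS by parts once:
  ∫_0^5/2 −u'' v dx = −[u'(x) v(x)]_0^5/2 + ∫_0^5/2 u'(x) v'(x) dx.
Thus ∫_0^5/2 u'(x) v'(x) dx = ∫_0^5/2 f(x) v(x) dx + [u'(x) v(x)]_0^5/2.
Choose V so that boundary terms are either known or forced to vanish.
u is Dirichlet: u(0) = u(5/2) = 0. Let V = H^1_0(0, 5/2); then v(0) = v(5/2) = 0, and [u' v]_0^5/2 = 0.
Weak formulation: find u (satisfying any essential BC) such that ∫_0^5/2 u'(x) v'(x) dx = ∫_0^5/2 f v dx for all v ∈ V.
Substituting f(x) = -3*x^2 - 3*x - 1, the right-hand side is ∫_0^5/2 (-3*x^2 - 3*x - 1) v dx.


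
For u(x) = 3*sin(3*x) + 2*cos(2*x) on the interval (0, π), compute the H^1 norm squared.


||u||_{H^1(0,π)}^2 = 72 + 55*π

u'(x) = -4*sin(2*x) + 9*cos(3*x).
Expand u² and (u')² and integrate term by term on (0, π), using: for integers n ≥ 1, ∫_0^π sin²(nx) dx = ∫_0^π cos²(nx) dx = π/2; for n ≠ n', ∫_0^π sin(nx)sin(n'x) dx = ∫_0^π cos(nx)cos(n'x) dx = 0; and by product-to-sum, ∫_0^π sin(nx)cos(n'x) dx = ½∫_0^π [sin((n+n')x) + sin((n−n')x)] dx, which is 0 when n+n' is even and 2n/(n²−n'²) when n+n' is odd (it need not vanish on (0, π)).
  u² squared terms: (2)²·∫cos(2x)² dx = 4·π/2 = 2*π;  (3)²·∫sin(3x)² dx = 9·π/2 = 9*π/2.
  u² cross terms: 2·(2)·(3)·∫cos(2x)·sin(3x) dx = 12·(6/5) = 72/5.
  So ∫_0^π u² dx = 2*π + 9*π/2 + 72/5 = 72/5 + 13*π/2.
  (u')² squared terms: (-4)²·∫sin(2x)² dx = 16·π/2 = 8*π;  (9)²·∫cos(3x)² dx = 81·π/2 = 81*π/2.
  (u')² cross terms: 2·(-4)·(9)·∫sin(2x)·cos(3x) dx = -72·(-4/5) = 288/5.
  So ∫_0^π (u')² dx = 8*π + 81*π/2 + 288/5 = 288/5 + 97*π/2.
||u||_{H^1}^2 = (72/5 + 13*π/2) + (288/5 + 97*π/2) = 72 + 55*π.


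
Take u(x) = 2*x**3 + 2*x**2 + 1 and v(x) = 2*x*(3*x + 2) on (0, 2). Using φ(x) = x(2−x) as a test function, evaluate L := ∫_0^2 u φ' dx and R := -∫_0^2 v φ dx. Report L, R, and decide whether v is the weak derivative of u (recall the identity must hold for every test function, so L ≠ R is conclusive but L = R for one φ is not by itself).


LHS = -224/15, RHS = -224/15. Yes, v = u' weakly.

u(x) = 2*x**3 + 2*x**2 + 1, classical derivative u'(x) = 6*x**2 + 4*x.
φ(x) = x(2−x), so φ'(x) = 2 - 2*x.
Note φ(0) = φ(2) = 0, so the boundary term u·φ vanishes.
LHS = ∫_0^2 u(x) φ'(x) dx = ∫_0^2 (-4*x^4 + 4*x^2 - 2*x + 2) dx. Term by term:
  ∫_0^2 -4*x^4 dx = -128/5;  ∫_0^2 4*x^2 dx = 32/3;  ∫_0^2 -2*x dx = -4;
  ∫_0^2 2 dx = 4.
Sum: -128/5 + 32/3 − 4 + 4 = -224/15.
So LHS = -224/15.
∫_0^2 v(x) φ(x) dx = ∫_0^2 (-6*x^4 + 8*x^3 + 8*x^2) dx. Term by term:
  ∫_0^2 -6*x^4 dx = -192/5;  ∫_0^2 8*x^3 dx = 32;  ∫_0^2 8*x^2 dx = 64/3.
Sum: -192/5 + 32 + 64/3 = 224/15.
So RHS = -∫_0^2 v(x) φ(x) dx = -224/15.
LHS = RHS, so the identity holds for this test φ.
Moreover u is smooth here and v(x) = u'(x) = 6*x**2 + 4*x pointwise, so the identity holds for every test function. Hence v is the weak derivative of u.


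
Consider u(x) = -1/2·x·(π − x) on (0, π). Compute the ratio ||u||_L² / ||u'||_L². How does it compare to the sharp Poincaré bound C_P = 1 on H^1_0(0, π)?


||u||_L² / ||u'||_L² = sqrt(10)*π/10 < C_P = 1.

u(x) = -1/2·x·(π − x), so u'(x) = x - π/2.
u(x) = -1/2·x·(π − x) vanishes at x = 0 and x = π, so u ∈ H^1_0(0, π). Differentiate via the product rule and integrate the resulting polynomials term by term.
  ∫_0^π u² dx = ∫_0^π (x^4/4 - π*x^3/2 + π^2*x^2/4) dx. Term by term:
    ∫_0^π x^4/4 dx = π^5/20;  ∫_0^π -π*x^3/2 dx = -π^5/8;  ∫_0^π π^2*x^2/4 dx = π^5/12.
  Sum: π^5/20 − π^5/8 + π^5/12 = π^5/120.
  ∫_0^π (u')² dx = ∫_0^π (x^2 - π*x + π^2/4) dx. Term by term:
    ∫_0^π x^2 dx = π^3/3;  ∫_0^π -π*x dx = -π^3/2;  ∫_0^π π^2/4 dx = π^3/4.
  Sum: π^3/3 − π^3/2 + π^3/4 = π^3/12.
∫_0^π u² dx = π^5/120, so ||u||_L² = sqrt(30)*π^(5/2)/60.
∫_0^π (u')² dx = π^3/12, so ||u'||_L² = sqrt(3)*π^(3/2)/6.
Ratio ||u||_L² / ||u'||_L² = sqrt(10)*π/10.
Sharp Poincaré constant on H^1_0(0, π) is C_P = L/π = 1, achieved by sin(x).
A polynomial bump cannot attain the sharp Poincaré constant (only the first sine eigenfunction does), so the ratio is strictly less than C_P, consistent with ||u||_L² ≤ C_P ||u'||_L².


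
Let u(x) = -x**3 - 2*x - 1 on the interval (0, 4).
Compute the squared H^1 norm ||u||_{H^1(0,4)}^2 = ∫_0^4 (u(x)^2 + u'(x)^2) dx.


||u||_{H^1}^2 = 580052/105

The H^1 norm (squared) on an interval (0, L) is
  ||u||_{H^1}^2 = ∫_0^L u(x)^2 dx + ∫_0^L u'(x)^2 dx.
Compute u'(x) = -3*x**2 - 2.
Then u(x)^2 = x**6 + 4*x**4 + 2*x**3 + 4*x**2 + 4*x + 1 and u'(x)^2 = 9*x**4 + 12*x**2 + 4.
Integrate each monomial from 0 to 4 using ∫_0^4 c·x^n dx = c·4^(n+1)/(n+1):
  ∫_0^4 u(x)^2 dx = ∫_0^4 (x^6 + 4*x^4 + 2*x^3 + 4*x^2 + 4*x + 1) dx. Term by term:
    ∫_0^4 x^6 dx = 16384/7;  ∫_0^4 4*x^4 dx = 4096/5;  ∫_0^4 2*x^3 dx = 128;
    ∫_0^4 4*x^2 dx = 256/3;  ∫_0^4 4*x dx = 32;  ∫_0^4 1 dx = 4.
  Sum: 16384/7 + 4096/5 + 128 + 256/3 + 32 + 4 = 357956/105.
  ∫_0^4 u'(x)^2 dx = ∫_0^4 (9*x^4 + 12*x^2 + 4) dx. Term by term:
    ∫_0^4 9*x^4 dx = 9216/5;  ∫_0^4 12*x^2 dx = 256;  ∫_0^4 4 dx = 16.
  Sum: 9216/5 + 256 + 16 = 10576/5.
Adding: ||u||_{H^1}^2 = 357956/105 + 10576/5 = 580052/105.


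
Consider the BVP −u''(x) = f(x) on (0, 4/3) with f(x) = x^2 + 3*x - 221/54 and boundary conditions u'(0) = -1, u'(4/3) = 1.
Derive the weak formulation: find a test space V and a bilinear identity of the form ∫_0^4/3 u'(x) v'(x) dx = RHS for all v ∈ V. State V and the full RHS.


V = H^1(0, 4/3) (v unrestricted at boundary; u is determined up to an additive constant); weak form: ∫_0^4/3 u'v' dx = ∫_0^4/3 (x^2 + 3*x - 221/54) v dx + v(4/3) + v(0) for all v ∈ V.

Multiply both sides by a test function v and integrate from 0 to 4/3:
  ∫_0^4/3 −u''(x) v(x) dx = ∫_0^4/3 f(x) v(x) dx.
Integrate the LHS by parts once:
  ∫_0^4/3 −u'' v dx = −[u'(x) v(x)]_0^4/3 + ∫_0^4/3 u'(x) v'(x) dx.
Thus ∫_0^4/3 u'(x) v'(x) dx = ∫_0^4/3 f(x) v(x) dx + [u'(x) v(x)]_0^4/3.
Choose V so that boundary terms are either known or forced to vanish.
u has inhomogeneous Neumann u'(0) = -1, u'(4/3) = 1. [u' v]_0^4/3 = (1)·v(4/3) − (-1)·v(0) = v(4/3) + v(0). Take V = H^1(0, 4/3); boundary term becomes part of RHS.
Weak formulation: find u (satisfying any essential BC) such that ∫_0^4/3 u'(x) v'(x) dx = ∫_0^4/3 f v dx + v(4/3) + v(0) for all v ∈ V (Neumann data are natural BCs: they enter the RHS as boundary terms).
Substituting f(x) = x^2 + 3*x - 221/54, the right-hand side is ∫_0^4/3 (x^2 + 3*x - 221/54) v dx + v(4/3) + v(0).
Compatibility check (pure Neumann): taking v ≡ 1 ∈ V gives 0 = ∫_0^4/3 f dx + (1) − (-1), i.e. ∫_0^4/3 f dx must equal u'(0) − u'(4/3) = -2. Indeed ∫_0^4/3 (x^2 + 3*x - 221/54) dx = -2, so the data are compatible. The solution is then unique only up to an additive constant (fix it e.g. by requiring ∫_0^4/3 u dx = 0).


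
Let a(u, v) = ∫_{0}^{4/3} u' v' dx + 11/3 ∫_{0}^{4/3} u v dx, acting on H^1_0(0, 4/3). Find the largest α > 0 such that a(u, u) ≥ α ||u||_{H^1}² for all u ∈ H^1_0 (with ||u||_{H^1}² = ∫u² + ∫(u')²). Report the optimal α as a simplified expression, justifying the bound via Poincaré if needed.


α = 1

Coercivity of a(·,·) on H^1_0(0, 4/3) means a(u, u) ≥ α ||u||_{H^1}² for every u ∈ H^1_0.
The interval has length L = 4/3, and Poincaré/coercivity depend only on L. Here a(u, u) = ∫(u')² + (11/3)·∫u².
Here c = 11/3 ≥ 1, so a(u,u) = ∫(u')² + c∫u² ≥ ∫(u')² + ∫u² = ||u||_{H^1}², i.e. α = 1 works. No larger α is possible: a(u,u) ≥ α||u||_{H^1}² means (1−α)∫(u')² ≥ (α−c)∫u², and for the modes u_n = sin(nπ(x−x₀)/L) (x₀ the left endpoint) one has ∫u_n²/∫(u_n')² = (L/(nπ))² → 0, so a(u_n,u_n)/||u_n||_{H^1}² → 1. Hence the optimal constant is α = 1.
Therefore α = 1.


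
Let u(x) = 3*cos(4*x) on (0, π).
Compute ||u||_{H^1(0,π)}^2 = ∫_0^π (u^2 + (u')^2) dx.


||u||_{H^1(0,π)}^2 = 153*π/2

u'(x) = -12*sin(4*x).
Expand u² and (u')² and integrate term by term on (0, π), using: for integers n ≥ 1, ∫_0^π sin²(nx) dx = ∫_0^π cos²(nx) dx = π/2; for n ≠ n', ∫_0^π sin(nx)sin(n'x) dx = ∫_0^π cos(nx)cos(n'x) dx = 0; and by product-to-sum, ∫_0^π sin(nx)cos(n'x) dx = ½∫_0^π [sin((n+n')x) + sin((n−n')x)] dx, which is 0 when n+n' is even and 2n/(n²−n'²) when n+n' is odd (it need not vanish on (0, π)).
  u² squared terms: (3)²·∫cos(4x)² dx = 9·π/2 = 9*π/2.
  So ∫_0^π u² dx = 9*π/2.
  (u')² squared terms: (-12)²·∫sin(4x)² dx = 144·π/2 = 72*π.
  So ∫_0^π (u')² dx = 72*π.
||u||_{H^1}^2 = (9*π/2) + (72*π) = 153*π/2.


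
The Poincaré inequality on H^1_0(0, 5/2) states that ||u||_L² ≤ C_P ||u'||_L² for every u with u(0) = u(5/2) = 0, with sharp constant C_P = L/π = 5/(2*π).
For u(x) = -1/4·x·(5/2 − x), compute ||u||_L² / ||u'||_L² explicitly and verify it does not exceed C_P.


||u||_L² / ||u'||_L² = sqrt(10)/4 < C_P = 5/(2*π).

u(x) = -1/4·x·(5/2 − x), so u'(x) = x/2 - 5/8.
u(x) = -1/4·x·(5/2 − x) vanishes at x = 0 and x = 5/2, so u ∈ H^1_0(0, 5/2). Differentiate via the product rule and integrate the resulting polynomials term by term.
  ∫_0^5/2 u² dx = ∫_0^5/2 (x^4/16 - 5*x^3/16 + 25*x^2/64) dx. Term by term:
    ∫_0^5/2 x^4/16 dx = 625/512;  ∫_0^5/2 -5*x^3/16 dx = -3125/1024;  ∫_0^5/2 25*x^2/64 dx = 3125/1536.
  Sum: 625/512 − 3125/1024 + 3125/1536 = 625/3072.
  ∫_0^5/2 (u')² dx = ∫_0^5/2 (x^2/4 - 5*x/8 + 25/64) dx. Term by term:
    ∫_0^5/2 x^2/4 dx = 125/96;  ∫_0^5/2 -5*x/8 dx = -125/64;  ∫_0^5/2 25/64 dx = 125/128.
  Sum: 125/96 − 125/64 + 125/128 = 125/384.
∫_0^5/2 u² dx = 625/3072, so ||u||_L² = 25*sqrt(3)/96.
∫_0^5/2 (u')² dx = 125/384, so ||u'||_L² = 5*sqrt(30)/48.
Ratio ||u||_L² / ||u'||_L² = sqrt(10)/4.
Sharp Poincaré constant on H^1_0(0, 5/2) is C_P = L/π = 5/(2*π), achieved by sin(2*π/5·x).
A polynomial bump cannot attain the sharp Poincaré constant (only the first sine eigenfunction does), so the ratio is strictly less than C_P, consistent with ||u||_L² ≤ C_P ||u'||_L².


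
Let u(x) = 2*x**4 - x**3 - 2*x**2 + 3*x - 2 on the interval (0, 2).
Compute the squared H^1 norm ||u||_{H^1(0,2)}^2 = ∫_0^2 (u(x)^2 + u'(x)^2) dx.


||u||_{H^1}^2 = 39974/63

The H^1 norm (squared) on an interval (0, L) is
  ||u||_{H^1}^2 = ∫_0^L u(x)^2 dx + ∫_0^L u'(x)^2 dx.
Compute u'(x) = 8*x**3 - 3*x**2 - 4*x + 3.
Then u(x)^2 = 4*x**8 - 4*x**7 - 7*x**6 + 16*x**5 - 10*x**4 - 8*x**3 + 17*x**2 - 12*x + 4 and u'(x)^2 = 64*x**6 - 48*x**5 - 55*x**4 + 72*x**3 - 2*x**2 - 24*x + 9.
Integrate each monomial from 0 to 2 using ∫_0^2 c·x^n dx = c·2^(n+1)/(n+1):
  ∫_0^2 u(x)^2 dx = ∫_0^2 (4*x^8 - 4*x^7 - 7*x^6 + 16*x^5 - 10*x^4 - 8*x^3 + 17*x^2 - 12*x + 4) dx. Term by term:
    ∫_0^2 4*x^8 dx = 2048/9;  ∫_0^2 -4*x^7 dx = -128;  ∫_0^2 -7*x^6 dx = -128;
    ∫_0^2 16*x^5 dx = 512/3;  ∫_0^2 -10*x^4 dx = -64;  ∫_0^2 -8*x^3 dx = -32;
    ∫_0^2 17*x^2 dx = 136/3;  ∫_0^2 -12*x dx = -24;  ∫_0^2 4 dx = 8.
  Sum: 2048/9 − 128 − 128 + 512/3 − 64 − 32 + 136/3 − 24 + 8 = 680/9.
  ∫_0^2 u'(x)^2 dx = ∫_0^2 (64*x^6 - 48*x^5 - 55*x^4 + 72*x^3 - 2*x^2 - 24*x + 9) dx. Term by term:
    ∫_0^2 64*x^6 dx = 8192/7;  ∫_0^2 -48*x^5 dx = -512;  ∫_0^2 -55*x^4 dx = -352;
    ∫_0^2 72*x^3 dx = 288;  ∫_0^2 -2*x^2 dx = -16/3;  ∫_0^2 -24*x dx = -48;
    ∫_0^2 9 dx = 18.
  Sum: 8192/7 − 512 − 352 + 288 − 16/3 − 48 + 18 = 11738/21.
Adding: ||u||_{H^1}^2 = 680/9 + 11738/21 = 39974/63.


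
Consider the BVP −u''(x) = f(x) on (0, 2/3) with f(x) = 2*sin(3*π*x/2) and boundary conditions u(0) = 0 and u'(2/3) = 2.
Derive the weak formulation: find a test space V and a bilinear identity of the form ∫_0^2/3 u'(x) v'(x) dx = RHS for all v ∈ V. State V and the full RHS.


V = {v ∈ H^1(0, 2/3) : v(0) = 0} (test functions vanish at x = 0 where u is specified); weak form: ∫_0^2/3 u'v' dx = ∫_0^2/3 (2*sin(3*π*x/2)) v dx + 2·v(2/3) for all v ∈ V.

Multiply both sides by a test function v and integrate from 0 to 2/3:
  ∫_0^2/3 −u''(x) v(x) dx = ∫_0^2/3 f(x) v(x) dx.
Integrate the LHS by parts once:
  ∫_0^2/3 −u'' v dx = −[u'(x) v(x)]_0^2/3 + ∫_0^2/3 u'(x) v'(x) dx.
Thus ∫_0^2/3 u'(x) v'(x) dx = ∫_0^2/3 f(x) v(x) dx + [u'(x) v(x)]_0^2/3.
Choose V so that boundary terms are either known or forced to vanish.
Mixed BC: u(0) = 0 (Dirichlet) and u'(2/3) = 2 (Neumann). Define V = {v ∈ H^1(0, 2/3) : v(0) = 0}. Then [u' v]_0^2/3 = u'(2/3)·v(2/3) − u'(0)·0 = 2·v(2/3).
Weak formulation: find u (satisfying any essential BC) such that ∫_0^2/3 u'(x) v'(x) dx = ∫_0^2/3 f v dx + 2·v(2/3) for all v ∈ V (Dirichlet at 0 absorbed into V; Neumann datum at x = 2/3 contributes the boundary term).
Substituting f(x) = 2*sin(3*π*x/2), the right-hand side is ∫_0^2/3 (2*sin(3*π*x/2)) v dx + 2·v(2/3).


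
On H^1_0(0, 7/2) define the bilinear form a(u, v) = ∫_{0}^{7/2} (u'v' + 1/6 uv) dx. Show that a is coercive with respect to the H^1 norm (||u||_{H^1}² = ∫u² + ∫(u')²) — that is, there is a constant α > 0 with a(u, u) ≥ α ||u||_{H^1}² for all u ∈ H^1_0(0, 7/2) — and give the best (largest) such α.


α = (49 + 24*π^2)/(6*(4*π^2 + 49))

Coercivity of a(·,·) on H^1_0(0, 7/2) means a(u, u) ≥ α ||u||_{H^1}² for every u ∈ H^1_0.
The interval has length L = 7/2, and Poincaré/coercivity depend only on L. Here a(u, u) = ∫(u')² + (1/6)·∫u².
Here 0 < c = 1/6 < 1. The condition a(u,u) ≥ α||u||_{H^1}² reads (1−α)∫(u')² ≥ (α−c)∫u². Any admissible α is ≤ 1 (rapidly oscillating u have ∫u²/∫(u')² → 0), and α = 1 would force 0 ≥ (1−c)∫u², impossible since c < 1; so 1−α > 0. By the sharp Poincaré inequality on H^1_0 of an interval of length L, ∫(u')² ≥ (π/L)²∫u² with equality for the first sine mode sin(π(x−x₀)/L) (x₀ the left endpoint), so the inequality holds for all u iff (1−α)(π/L)² ≥ α − c, i.e. α ≤ ((π/L)² + c)/((π/L)² + 1) = (1 + c(L/π)²)/(1 + (L/π)²). With (π/L)² = 4*π^2/49 and c = 1/6, the largest admissible constant is α = ((π/L)² + c)/((π/L)² + 1).
Simplifying, α = (49 + 24*π^2)/(6*(4*π^2 + 49)).


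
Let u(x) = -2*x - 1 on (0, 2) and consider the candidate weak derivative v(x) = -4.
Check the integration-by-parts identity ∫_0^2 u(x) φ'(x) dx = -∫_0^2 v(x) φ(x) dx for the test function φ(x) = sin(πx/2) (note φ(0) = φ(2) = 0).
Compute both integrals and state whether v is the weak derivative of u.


LHS = 8/π, RHS = 16/π. No, v is not the weak derivative of u.

u(x) = -2*x - 1, classical derivative u'(x) = -2.
φ(x) = sin(πx/2), so φ'(x) = π*cos(π*x/2)/2.
Note φ(0) = φ(2) = 0, so the boundary term u·φ vanishes.
LHS = ∫_0^2 u(x) φ'(x) dx = ∫_0^2 (-π*x*cos(π*x/2) - π*cos(π*x/2)/2) dx. Term by term:
  ∫_0^2 -π*cos(π*x/2)/2 dx = 0;  ∫_0^2 -π*x*cos(π*x/2) dx = 8/π.
Sum: 0 + 8/π = 8/π.
So LHS = 8/π.
∫_0^2 v(x) φ(x) dx = ∫_0^2 (-4*sin(π*x/2)) dx. Term by term:
  ∫_0^2 -4*sin(π*x/2) dx = -16/π.
So RHS = -∫_0^2 v(x) φ(x) dx = 16/π.
LHS − RHS = -8/π ≠ 0, so the identity fails.
(For a valid weak derivative the identity must hold for EVERY test function, in particular this one. The failure shows v is NOT the weak derivative of u.)
Correct weak derivative would be u'(x) = -2.


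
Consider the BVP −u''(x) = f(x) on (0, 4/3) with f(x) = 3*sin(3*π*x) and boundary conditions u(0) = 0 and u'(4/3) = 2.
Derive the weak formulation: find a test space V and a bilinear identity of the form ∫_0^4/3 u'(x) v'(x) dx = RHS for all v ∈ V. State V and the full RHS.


V = {v ∈ H^1(0, 4/3) : v(0) = 0} (test functions vanish at x = 0 where u is specified); weak form: ∫_0^4/3 u'v' dx = ∫_0^4/3 (3*sin(3*π*x)) v dx + 2·v(4/3) for all v ∈ V.

Multiply both sides by a test function v and integrate from 0 to 4/3:
  ∫_0^4/3 −u''(x) v(x) dx = ∫_0^4/3 f(x) v(x) dx.
Integrate the LHS by parts once:
  ∫_0^4/3 −u'' v dx = −[u'(x) v(x)]_0^4/3 + ∫_0^4/3 u'(x) v'(x) dx.
Thus ∫_0^4/3 u'(x) v'(x) dx = ∫_0^4/3 f(x) v(x) dx + [u'(x) v(x)]_0^4/3.
Choose V so that boundary terms are either known or forced to vanish.
Mixed BC: u(0) = 0 (Dirichlet) and u'(4/3) = 2 (Neumann). Define V = {v ∈ H^1(0, 4/3) : v(0) = 0}. Then [u' v]_0^4/3 = u'(4/3)·v(4/3) − u'(0)·0 = 2·v(4/3).
Weak formulation: find u (satisfying any essential BC) such that ∫_0^4/3 u'(x) v'(x) dx = ∫_0^4/3 f v dx + 2·v(4/3) for all v ∈ V (Dirichlet at 0 absorbed into V; Neumann datum at x = 4/3 contributes the boundary term).
Substituting f(x) = 3*sin(3*π*x), the right-hand side is ∫_0^4/3 (3*sin(3*π*x)) v dx + 2·v(4/3).


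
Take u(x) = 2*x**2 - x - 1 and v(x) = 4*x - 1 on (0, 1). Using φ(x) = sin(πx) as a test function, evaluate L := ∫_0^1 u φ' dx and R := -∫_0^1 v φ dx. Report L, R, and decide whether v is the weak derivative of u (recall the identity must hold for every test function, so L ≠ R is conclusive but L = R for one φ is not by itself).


LHS = -2/π, RHS = -2/π. Yes, v = u' weakly.

u(x) = 2*x**2 - x - 1, classical derivative u'(x) = 4*x - 1.
φ(x) = sin(πx), so φ'(x) = π*cos(π*x).
Note φ(0) = φ(1) = 0, so the boundary term u·φ vanishes.
LHS = ∫_0^1 u(x) φ'(x) dx = ∫_0^1 (2*π*x^2*cos(π*x) - π*x*cos(π*x) - π*cos(π*x)) dx. Term by term:
  ∫_0^1 -π*cos(π*x) dx = 0;  ∫_0^1 -π*x*cos(π*x) dx = 2/π;  ∫_0^1 2*π*x^2*cos(π*x) dx = -4/π.
Sum: 0 + 2/π − 4/π = -2/π.
So LHS = -2/π.
∫_0^1 v(x) φ(x) dx = ∫_0^1 (4*x*sin(π*x) - sin(π*x)) dx. Term by term:
  ∫_0^1 -sin(π*x) dx = -2/π;  ∫_0^1 4*x*sin(π*x) dx = 4/π.
Sum: -2/π + 4/π = 2/π.
So RHS = -∫_0^1 v(x) φ(x) dx = -2/π.
LHS = RHS, so the identity holds for this test φ.
Moreover u is smooth here and v(x) = u'(x) = 4*x - 1 pointwise, so the identity holds for every test function. Hence v is the weak derivative of u.


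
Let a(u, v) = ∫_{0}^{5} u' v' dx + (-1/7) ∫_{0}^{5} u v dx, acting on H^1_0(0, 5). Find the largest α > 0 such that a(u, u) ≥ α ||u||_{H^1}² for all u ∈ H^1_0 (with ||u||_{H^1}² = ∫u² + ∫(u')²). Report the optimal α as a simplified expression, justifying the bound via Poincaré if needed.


α = (-25/7 + π^2)/(π^2 + 25)

Coercivity of a(·,·) on H^1_0(0, 5) means a(u, u) ≥ α ||u||_{H^1}² for every u ∈ H^1_0.
The interval has length L = 5, and Poincaré/coercivity depend only on L. Here a(u, u) = ∫(u')² + (-1/7)·∫u².
Here c = -1/7 < 0 with |c| < (π/L)² = π^2/25, so coercivity still holds. The condition a(u,u) ≥ α||u||_{H^1}² reads (1−α)∫(u')² ≥ (α−c)∫u². Any admissible α is ≤ 1 (rapidly oscillating u have ∫u²/∫(u')² → 0), and α = 1 would force 0 ≥ (1−c)∫u², impossible since c < 1; so 1−α > 0. By the sharp Poincaré inequality on H^1_0 of an interval of length L, ∫(u')² ≥ (π/L)²∫u² with equality for the first sine mode sin(π(x−x₀)/L) (x₀ the left endpoint), so the inequality holds for all u iff (1−α)(π/L)² ≥ α − c, i.e. α ≤ ((π/L)² + c)/((π/L)² + 1) = (1 + c(L/π)²)/(1 + (L/π)²). (Direct route, valid since c ≤ 0: Poincaré gives c∫u² ≥ c(L/π)²∫(u')², so a(u,u) ≥ (1 + c(L/π)²)∫(u')², while ||u||_{H^1}² ≤ (1 + (L/π)²)∫(u')²; dividing yields the same α.) With (π/L)² = π^2/25 and c = -1/7, the largest admissible constant is α = ((π/L)² + c)/((π/L)² + 1).
Simplifying, α = (-25/7 + π^2)/(π^2 + 25).


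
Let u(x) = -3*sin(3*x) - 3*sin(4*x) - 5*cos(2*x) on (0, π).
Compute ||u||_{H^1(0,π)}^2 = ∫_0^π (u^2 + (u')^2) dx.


||u||_{H^1(0,π)}^2 = 180 + 184*π

u'(x) = 10*sin(2*x) - 9*cos(3*x) - 12*cos(4*x).
Expand u² and (u')² and integrate term by term on (0, π), using: for integers n ≥ 1, ∫_0^π sin²(nx) dx = ∫_0^π cos²(nx) dx = π/2; for n ≠ n', ∫_0^π sin(nx)sin(n'x) dx = ∫_0^π cos(nx)cos(n'x) dx = 0; and by product-to-sum, ∫_0^π sin(nx)cos(n'x) dx = ½∫_0^π [sin((n+n')x) + sin((n−n')x)] dx, which is 0 when n+n' is even and 2n/(n²−n'²) when n+n' is odd (it need not vanish on (0, π)).
  u² squared terms: (-5)²·∫cos(2x)² dx = 25·π/2 = 25*π/2;  (-3)²·∫sin(3x)² dx = 9·π/2 = 9*π/2;  (-3)²·∫sin(4x)² dx = 9·π/2 = 9*π/2.
  u² cross terms: 2·(-5)·(-3)·∫cos(2x)·sin(3x) dx = 30·(6/5) = 36;  2·(-5)·(-3)·∫cos(2x)·sin(4x) dx = 30·(0) = 0;  2·(-3)·(-3)·∫sin(3x)·sin(4x) dx = 18·(0) = 0.
  So ∫_0^π u² dx = 25*π/2 + 9*π/2 + 9*π/2 + 36 + 0 + 0 = 36 + 43*π/2.
  (u')² squared terms: (-12)²·∫cos(4x)² dx = 144·π/2 = 72*π;  (-9)²·∫cos(3x)² dx = 81·π/2 = 81*π/2;  (10)²·∫sin(2x)² dx = 100·π/2 = 50*π.
  (u')² cross terms: 2·(-12)·(-9)·∫cos(4x)·cos(3x) dx = 216·(0) = 0;  2·(-12)·(10)·∫cos(4x)·sin(2x) dx = -240·(0) = 0;  2·(-9)·(10)·∫cos(3x)·sin(2x) dx = -180·(-4/5) = 144.
  So ∫_0^π (u')² dx = 72*π + 81*π/2 + 50*π + 0 + 0 + 144 = 144 + 325*π/2.
||u||_{H^1}^2 = (36 + 43*π/2) + (144 + 325*π/2) = 180 + 184*π.


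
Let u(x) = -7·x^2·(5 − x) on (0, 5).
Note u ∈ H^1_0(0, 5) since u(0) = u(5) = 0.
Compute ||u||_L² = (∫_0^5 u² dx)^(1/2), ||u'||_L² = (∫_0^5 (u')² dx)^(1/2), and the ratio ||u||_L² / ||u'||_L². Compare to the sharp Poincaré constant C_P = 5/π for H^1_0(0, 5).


||u||_L² / ||u'||_L² = 5*sqrt(14)/14 < C_P = 5/π.

u(x) = -7·x^2·(5 − x), so u'(x) = 7*x*(3*x - 10).
u(x) = -7·x^2·(5 − x) vanishes at x = 0 and x = 5, so u ∈ H^1_0(0, 5). Differentiate via the product rule and integrate the resulting polynomials term by term.
  ∫_0^5 u² dx = ∫_0^5 (49*x^6 - 490*x^5 + 1225*x^4) dx. Term by term:
    ∫_0^5 49*x^6 dx = 546875;  ∫_0^5 -490*x^5 dx = -3828125/3;  ∫_0^5 1225*x^4 dx = 765625.
  Sum: 546875 − 3828125/3 + 765625 = 109375/3.
  ∫_0^5 (u')² dx = ∫_0^5 (441*x^4 - 2940*x^3 + 4900*x^2) dx. Term by term:
    ∫_0^5 441*x^4 dx = 275625;  ∫_0^5 -2940*x^3 dx = -459375;  ∫_0^5 4900*x^2 dx = 612500/3.
  Sum: 275625 − 459375 + 612500/3 = 61250/3.
∫_0^5 u² dx = 109375/3, so ||u||_L² = 125*sqrt(21)/3.
∫_0^5 (u')² dx = 61250/3, so ||u'||_L² = 175*sqrt(6)/3.
Ratio ||u||_L² / ||u'||_L² = 5*sqrt(14)/14.
Sharp Poincaré constant on H^1_0(0, 5) is C_P = L/π = 5/π, achieved by sin(π/5·x).
A polynomial bump cannot attain the sharp Poincaré constant (only the first sine eigenfunction does), so the ratio is strictly less than C_P, consistent with ||u||_L² ≤ C_P ||u'||_L².


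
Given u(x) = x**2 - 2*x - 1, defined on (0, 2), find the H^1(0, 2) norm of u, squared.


||u||_{H^1}^2 = 42/5

The H^1 norm (squared) on an interval (0, L) is
  ||u||_{H^1}^2 = ∫_0^L u(x)^2 dx + ∫_0^L u'(x)^2 dx.
Compute u'(x) = 2*x - 2.
Then u(x)^2 = x**4 - 4*x**3 + 2*x**2 + 4*x + 1 and u'(x)^2 = 4*x**2 - 8*x + 4.
Integrate each monomial from 0 to 2 using ∫_0^2 c·x^n dx = c·2^(n+1)/(n+1):
  ∫_0^2 u(x)^2 dx = ∫_0^2 (x^4 - 4*x^3 + 2*x^2 + 4*x + 1) dx. Term by term:
    ∫_0^2 x^4 dx = 32/5;  ∫_0^2 -4*x^3 dx = -16;  ∫_0^2 2*x^2 dx = 16/3;
    ∫_0^2 4*x dx = 8;  ∫_0^2 1 dx = 2.
  Sum: 32/5 − 16 + 16/3 + 8 + 2 = 86/15.
  ∫_0^2 u'(x)^2 dx = ∫_0^2 (4*x^2 - 8*x + 4) dx. Term by term:
    ∫_0^2 4*x^2 dx = 32/3;  ∫_0^2 -8*x dx = -16;  ∫_0^2 4 dx = 8.
  Sum: 32/3 − 16 + 8 = 8/3.
Adding: ||u||_{H^1}^2 = 86/15 + 8/3 = 42/5.


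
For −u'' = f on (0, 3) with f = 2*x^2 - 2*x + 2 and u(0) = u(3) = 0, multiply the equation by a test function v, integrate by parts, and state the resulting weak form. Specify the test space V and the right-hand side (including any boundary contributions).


V = H^1_0(0, 3) (so v(0) = v(3) = 0); weak form: ∫_0^3 u'v' dx = ∫_0^3 (2*x^2 - 2*x + 2) v dx for all v ∈ V.

Multiply both sides by a test function v and integrate from 0 to 3:
  ∫_0^3 −u''(x) v(x) dx = ∫_0^3 f(x) v(x) dx.
Integrate the LHS by parts once:
  ∫_0^3 −u'' v dx = −[u'(x) v(x)]_0^3 + ∫_0^3 u'(x) v'(x) dx.
Thus ∫_0^3 u'(x) v'(x) dx = ∫_0^3 f(x) v(x) dx + [u'(x) v(x)]_0^3.
Choose V so that boundary terms are either known or forced to vanish.
u is Dirichlet: u(0) = u(3) = 0. Let V = H^1_0(0, 3); then v(0) = v(3) = 0, and [u' v]_0^3 = 0.
Weak formulation: find u (satisfying any essential BC) such that ∫_0^3 u'(x) v'(x) dx = ∫_0^3 f v dx for all v ∈ V.
Substituting f(x) = 2*x^2 - 2*x + 2, the right-hand side is ∫_0^3 (2*x^2 - 2*x + 2) v dx.


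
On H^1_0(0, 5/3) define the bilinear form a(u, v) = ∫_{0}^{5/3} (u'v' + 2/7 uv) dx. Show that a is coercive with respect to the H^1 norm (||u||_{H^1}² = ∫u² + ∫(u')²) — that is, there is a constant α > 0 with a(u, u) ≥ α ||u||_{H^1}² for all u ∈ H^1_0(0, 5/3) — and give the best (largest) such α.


α = (50 + 63*π^2)/(7*(25 + 9*π^2))

Coercivity of a(·,·) on H^1_0(0, 5/3) means a(u, u) ≥ α ||u||_{H^1}² for every u ∈ H^1_0.
The interval has length L = 5/3, and Poincaré/coercivity depend only on L. Here a(u, u) = ∫(u')² + (2/7)·∫u².
Here 0 < c = 2/7 < 1. The condition a(u,u) ≥ α||u||_{H^1}² reads (1−α)∫(u')² ≥ (α−c)∫u². Any admissible α is ≤ 1 (rapidly oscillating u have ∫u²/∫(u')² → 0), and α = 1 would force 0 ≥ (1−c)∫u², impossible since c < 1; so 1−α > 0. By the sharp Poincaré inequality on H^1_0 of an interval of length L, ∫(u')² ≥ (π/L)²∫u² with equality for the first sine mode sin(π(x−x₀)/L) (x₀ the left endpoint), so the inequality holds for all u iff (1−α)(π/L)² ≥ α − c, i.e. α ≤ ((π/L)² + c)/((π/L)² + 1) = (1 + c(L/π)²)/(1 + (L/π)²). With (π/L)² = 9*π^2/25 and c = 2/7, the largest admissible constant is α = ((π/L)² + c)/((π/L)² + 1).
Simplifying, α = (50 + 63*π^2)/(7*(25 + 9*π^2)).


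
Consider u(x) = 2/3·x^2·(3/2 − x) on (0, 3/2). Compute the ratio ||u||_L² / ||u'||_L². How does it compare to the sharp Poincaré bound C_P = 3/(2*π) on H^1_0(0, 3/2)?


||u||_L² / ||u'||_L² = 3*sqrt(14)/28 < C_P = 3/(2*π).

u(x) = 2/3·x^2·(3/2 − x), so u'(x) = 2*x*(1 - x).
u(x) = 2/3·x^2·(3/2 − x) vanishes at x = 0 and x = 3/2, so u ∈ H^1_0(0, 3/2). Differentiate via the product rule and integrate the resulting polynomials term by term.
  ∫_0^3/2 u² dx = ∫_0^3/2 (4*x^6/9 - 4*x^5/3 + x^4) dx. Term by term:
    ∫_0^3/2 4*x^6/9 dx = 243/224;  ∫_0^3/2 -4*x^5/3 dx = -81/32;  ∫_0^3/2 x^4 dx = 243/160.
  Sum: 243/224 − 81/32 + 243/160 = 81/1120.
  ∫_0^3/2 (u')² dx = ∫_0^3/2 (4*x^4 - 8*x^3 + 4*x^2) dx. Term by term:
    ∫_0^3/2 4*x^4 dx = 243/40;  ∫_0^3/2 -8*x^3 dx = -81/8;  ∫_0^3/2 4*x^2 dx = 9/2.
  Sum: 243/40 − 81/8 + 9/2 = 9/20.
∫_0^3/2 u² dx = 81/1120, so ||u||_L² = 9*sqrt(70)/280.
∫_0^3/2 (u')² dx = 9/20, so ||u'||_L² = 3*sqrt(5)/10.
Ratio ||u||_L² / ||u'||_L² = 3*sqrt(14)/28.
Sharp Poincaré constant on H^1_0(0, 3/2) is C_P = L/π = 3/(2*π), achieved by sin(2*π/3·x).
A polynomial bump cannot attain the sharp Poincaré constant (only the first sine eigenfunction does), so the ratio is strictly less than C_P, consistent with ||u||_L² ≤ C_P ||u'||_L².


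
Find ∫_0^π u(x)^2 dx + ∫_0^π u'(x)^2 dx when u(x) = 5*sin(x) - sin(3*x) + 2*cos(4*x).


||u||_{H^1(0,π)}^2 = 272/21 + 64*π

u'(x) = -8*sin(4*x) + 5*cos(x) - 3*cos(3*x).
Expand u² and (u')² and integrate term by term on (0, π), using: for integers n ≥ 1, ∫_0^π sin²(nx) dx = ∫_0^π cos²(nx) dx = π/2; for n ≠ n', ∫_0^π sin(nx)sin(n'x) dx = ∫_0^π cos(nx)cos(n'x) dx = 0; and by product-to-sum, ∫_0^π sin(nx)cos(n'x) dx = ½∫_0^π [sin((n+n')x) + sin((n−n')x)] dx, which is 0 when n+n' is even and 2n/(n²−n'²) when n+n' is odd (it need not vanish on (0, π)).
  u² squared terms: (-1)²·∫sin(3x)² dx = 1·π/2 = π/2;  (2)²·∫cos(4x)² dx = 4·π/2 = 2*π;  (5)²·∫sin(x)² dx = 25·π/2 = 25*π/2.
  u² cross terms: 2·(-1)·(2)·∫sin(3x)·cos(4x) dx = -4·(-6/7) = 24/7;  2·(-1)·(5)·∫sin(3x)·sin(x) dx = -10·(0) = 0;  2·(2)·(5)·∫cos(4x)·sin(x) dx = 20·(-2/15) = -8/3.
  So ∫_0^π u² dx = π/2 + 2*π + 25*π/2 + 24/7 + 0 − 8/3 = 16/21 + 15*π.
  (u')² squared terms: (-8)²·∫sin(4x)² dx = 64·π/2 = 32*π;  (-3)²·∫cos(3x)² dx = 9·π/2 = 9*π/2;  (5)²·∫cos(x)² dx = 25·π/2 = 25*π/2.
  (u')² cross terms: 2·(-8)·(-3)·∫sin(4x)·cos(3x) dx = 48·(8/7) = 384/7;  2·(-8)·(5)·∫sin(4x)·cos(x) dx = -80·(8/15) = -128/3;  2·(-3)·(5)·∫cos(3x)·cos(x) dx = -30·(0) = 0.
  So ∫_0^π (u')² dx = 32*π + 9*π/2 + 25*π/2 + 384/7 − 128/3 + 0 = 256/21 + 49*π.
||u||_{H^1}^2 = (16/21 + 15*π) + (256/21 + 49*π) = 272/21 + 64*π.


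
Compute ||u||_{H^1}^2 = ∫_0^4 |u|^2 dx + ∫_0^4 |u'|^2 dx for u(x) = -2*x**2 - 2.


||u||_{H^1}^2 = 6736/5

The H^1 norm (squared) on an interval (0, L) is
  ||u||_{H^1}^2 = ∫_0^L u(x)^2 dx + ∫_0^L u'(x)^2 dx.
Compute u'(x) = -4*x.
Then u(x)^2 = 4*x**4 + 8*x**2 + 4 and u'(x)^2 = 16*x**2.
Integrate each monomial from 0 to 4 using ∫_0^4 c·x^n dx = c·4^(n+1)/(n+1):
  ∫_0^4 u(x)^2 dx = ∫_0^4 (4*x^4 + 8*x^2 + 4) dx. Term by term:
    ∫_0^4 4*x^4 dx = 4096/5;  ∫_0^4 8*x^2 dx = 512/3;  ∫_0^4 4 dx = 16.
  Sum: 4096/5 + 512/3 + 16 = 15088/15.
  ∫_0^4 u'(x)^2 dx = ∫_0^4 (16*x^2) dx. Term by term:
    ∫_0^4 16*x^2 dx = 1024/3.
Adding: ||u||_{H^1}^2 = 15088/15 + 1024/3 = 6736/5.


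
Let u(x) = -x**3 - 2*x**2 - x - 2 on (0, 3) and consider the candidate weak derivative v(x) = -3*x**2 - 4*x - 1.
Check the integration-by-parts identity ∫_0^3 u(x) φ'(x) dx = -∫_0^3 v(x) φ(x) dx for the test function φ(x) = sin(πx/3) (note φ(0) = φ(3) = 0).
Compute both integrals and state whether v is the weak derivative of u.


LHS = -324/π^3 + 123/π, RHS = -324/π^3 + 123/π. Yes, v = u' weakly.

u(x) = -x**3 - 2*x**2 - x - 2, classical derivative u'(x) = -3*x**2 - 4*x - 1.
φ(x) = sin(πx/3), so φ'(x) = π*cos(π*x/3)/3.
Note φ(0) = φ(3) = 0, so the boundary term u·φ vanishes.
LHS = ∫_0^3 u(x) φ'(x) dx = ∫_0^3 (-π*x^3*cos(π*x/3)/3 - 2*π*x^2*cos(π*x/3)/3 - π*x*cos(π*x/3)/3 - 2*π*cos(π*x/3)/3) dx. Term by term:
  ∫_0^3 -2*π*cos(π*x/3)/3 dx = 0;  ∫_0^3 -2*π*x^2*cos(π*x/3)/3 dx = 36/π;  ∫_0^3 -π*x*cos(π*x/3)/3 dx = 6/π;
  ∫_0^3 -π*x^3*cos(π*x/3)/3 dx = -324/π^3 + 81/π.
Sum: 0 + 36/π + 6/π + -324/π^3 + 81/π = -324/π^3 + 123/π.
So LHS = -324/π^3 + 123/π.
∫_0^3 v(x) φ(x) dx = ∫_0^3 (-3*x^2*sin(π*x/3) - 4*x*sin(π*x/3) - sin(π*x/3)) dx. Term by term:
  ∫_0^3 -sin(π*x/3) dx = -6/π;  ∫_0^3 -4*x*sin(π*x/3) dx = -36/π;  ∫_0^3 -3*x^2*sin(π*x/3) dx = -81/π + 324/π^3.
Sum: -6/π − 36/π + -81/π + 324/π^3 = -123/π + 324/π^3.
So RHS = -∫_0^3 v(x) φ(x) dx = -324/π^3 + 123/π.
LHS = RHS, so the identity holds for this test φ.
Moreover u is smooth here and v(x) = u'(x) = -3*x**2 - 4*x - 1 pointwise, so the identity holds for every test function. Hence v is the weak derivative of u.
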